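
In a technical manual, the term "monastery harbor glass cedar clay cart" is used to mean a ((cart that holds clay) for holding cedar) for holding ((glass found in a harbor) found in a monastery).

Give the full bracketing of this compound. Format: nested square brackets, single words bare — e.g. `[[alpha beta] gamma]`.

Overall it is a kind of cart (specifically "cedar clay cart"); the modifier is "monastery harbor glass".
"monastery harbor glass" → head "glass" (specifically "harbor glass"), modifier "monastery".
"harbor glass" → head "glass", modifier "harbor".
"cedar clay cart" → head "cart" (specifically "clay cart"), modifier "cedar".
"clay cart" → head "cart", modifier "clay".
Putting it together: [[monastery [harbor glass]] [cedar [clay cart]]].

[[monastery [harbor glass]] [cedar [clay cart]]]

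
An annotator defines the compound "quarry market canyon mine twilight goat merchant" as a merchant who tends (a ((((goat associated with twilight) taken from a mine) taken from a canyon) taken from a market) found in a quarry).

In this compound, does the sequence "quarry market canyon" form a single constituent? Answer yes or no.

The top-level split is [quarry market canyon mine twilight goat] [merchant]; the full structure is [[quarry [market [canyon [mine [twilight goat]]]]] merchant].
"quarry market canyon" straddles a constituent boundary, so it is not a single unit.

no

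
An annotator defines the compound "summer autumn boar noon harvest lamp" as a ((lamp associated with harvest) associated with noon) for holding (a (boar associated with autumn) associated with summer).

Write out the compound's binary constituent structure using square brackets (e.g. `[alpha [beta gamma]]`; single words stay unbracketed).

The outermost head in the paraphrase is "lamp" (specifically "noon harvest lamp"), modified by "summer autumn boar".
Within "summer autumn boar", the head is "boar" (specifically "autumn boar") and the modifier is "summer".
Within "autumn boar", the head is "boar" and the modifier is "autumn".
Within "noon harvest lamp", the head is "lamp" (specifically "harvest lamp") and the modifier is "noon".
Within "harvest lamp", the head is "lamp" and the modifier is "harvest".
Putting it together: [[summer [autumn boar]] [noon [harvest lamp]]].

[[summer [autumn boar]] [noon [harvest lamp]]]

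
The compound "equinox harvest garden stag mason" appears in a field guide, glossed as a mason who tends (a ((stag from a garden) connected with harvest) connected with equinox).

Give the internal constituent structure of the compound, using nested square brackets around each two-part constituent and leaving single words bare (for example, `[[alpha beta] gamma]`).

[[equinox [harvest [garden stag]]] mason]

The outermost head in the paraphrase is "mason", modified by "equinox harvest garden stag".
Inside "equinox harvest garden stag": head "stag" (specifically "harvest garden stag"), modifier "equinox".
Inside "harvest garden stag": head "stag" (specifically "garden stag"), modifier "harvest".
Inside "garden stag": head "stag", modifier "garden".
So the structure is [[equinox [harvest [garden stag]]] mason].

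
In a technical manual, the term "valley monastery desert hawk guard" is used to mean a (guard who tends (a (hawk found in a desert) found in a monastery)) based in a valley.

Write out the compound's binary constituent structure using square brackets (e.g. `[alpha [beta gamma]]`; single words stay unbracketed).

Overall it is a kind of guard (specifically "monastery desert hawk guard"); the modifier is "valley".
Within "monastery desert hawk guard", the head is "guard" and the modifier is "monastery desert hawk".
Within "monastery desert hawk", the head is "hawk" (specifically "desert hawk") and the modifier is "monastery".
Within "desert hawk", the head is "hawk" and the modifier is "desert".
Assembled: [valley [[monastery [desert hawk]] guard]].

[valley [[monastery [desert hawk]] guard]]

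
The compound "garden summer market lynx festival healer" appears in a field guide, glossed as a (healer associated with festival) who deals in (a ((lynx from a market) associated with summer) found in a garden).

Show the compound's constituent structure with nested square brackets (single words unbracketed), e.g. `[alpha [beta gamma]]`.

[[garden [summer [market lynx]]] [festival healer]]

Whole compound: head "healer" (specifically "festival healer"), modifier "garden summer market lynx".
Within "garden summer market lynx", the head is "lynx" (specifically "summer market lynx") and the modifier is "garden".
Within "summer market lynx", the head is "lynx" (specifically "market lynx") and the modifier is "summer".
Within "market lynx", the head is "lynx" and the modifier is "market".
Within "festival healer", the head is "healer" and the modifier is "festival".
Putting it together: [[garden [summer [market lynx]]] [festival healer]].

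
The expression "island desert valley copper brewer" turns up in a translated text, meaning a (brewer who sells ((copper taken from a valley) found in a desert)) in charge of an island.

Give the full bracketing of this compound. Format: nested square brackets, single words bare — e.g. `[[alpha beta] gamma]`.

Overall it is a kind of brewer (specifically "desert valley copper brewer"); the modifier is "island".
Inside "desert valley copper brewer": head "brewer", modifier "desert valley copper".
Inside "desert valley copper": head "copper" (specifically "valley copper"), modifier "desert".
Inside "valley copper": head "copper", modifier "valley".
Assembled: [island [[desert [valley copper]] brewer]].

[island [[desert [valley copper]] brewer]]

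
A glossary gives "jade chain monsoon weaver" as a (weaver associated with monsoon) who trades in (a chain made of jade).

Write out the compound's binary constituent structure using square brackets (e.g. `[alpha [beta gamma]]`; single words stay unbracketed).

Whole compound: head "weaver" (specifically "monsoon weaver"), modifier "jade chain".
"jade chain" → head "chain", modifier "jade".
"monsoon weaver" → head "weaver", modifier "monsoon".
So the structure is [[jade chain] [monsoon weaver]].

[[jade chain] [monsoon weaver]]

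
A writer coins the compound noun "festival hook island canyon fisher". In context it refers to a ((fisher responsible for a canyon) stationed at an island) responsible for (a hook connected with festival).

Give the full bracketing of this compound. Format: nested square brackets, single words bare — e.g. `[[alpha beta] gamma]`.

[[festival hook] [island [canyon fisher]]]

Overall it is a kind of fisher (specifically "island canyon fisher"); the modifier is "festival hook".
Within "festival hook", the head is "hook" and the modifier is "festival".
Within "island canyon fisher", the head is "fisher" (specifically "canyon fisher") and the modifier is "island".
Within "canyon fisher", the head is "fisher" and the modifier is "canyon".
Assembled: [[festival hook] [island [canyon fisher]]].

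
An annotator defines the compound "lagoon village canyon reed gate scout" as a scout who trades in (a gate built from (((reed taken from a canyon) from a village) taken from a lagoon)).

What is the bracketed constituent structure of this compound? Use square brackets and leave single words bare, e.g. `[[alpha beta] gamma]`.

[[[lagoon [village [canyon reed]]] gate] scout]

Overall it is a kind of scout; the modifier is "lagoon village canyon reed gate".
Inside "lagoon village canyon reed gate": head "gate", modifier "lagoon village canyon reed".
Inside "lagoon village canyon reed": head "reed" (specifically "village canyon reed"), modifier "lagoon".
Inside "village canyon reed": head "reed" (specifically "canyon reed"), modifier "village".
Inside "canyon reed": head "reed", modifier "canyon".
Putting it together: [[[lagoon [village [canyon reed]]] gate] scout].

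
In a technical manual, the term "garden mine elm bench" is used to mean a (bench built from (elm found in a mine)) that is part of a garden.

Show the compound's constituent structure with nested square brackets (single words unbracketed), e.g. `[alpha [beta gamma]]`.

At the top level: head "bench" (specifically "mine elm bench"); modifier "garden".
Within "mine elm bench", the head is "bench" and the modifier is "mine elm".
Within "mine elm", the head is "elm" and the modifier is "mine".
Putting it together: [garden [[mine elm] bench]].

[garden [[mine elm] bench]]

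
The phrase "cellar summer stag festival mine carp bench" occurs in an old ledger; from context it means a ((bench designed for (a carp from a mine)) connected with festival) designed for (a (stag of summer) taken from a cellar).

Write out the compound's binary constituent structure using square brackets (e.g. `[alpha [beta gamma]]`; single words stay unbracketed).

[[cellar [summer stag]] [festival [[mine carp] bench]]]

Overall it is a kind of bench (specifically "festival mine carp bench"); the modifier is "cellar summer stag".
Inside "cellar summer stag": head "stag" (specifically "summer stag"), modifier "cellar".
Inside "summer stag": head "stag", modifier "summer".
Inside "festival mine carp bench": head "bench" (specifically "mine carp bench"), modifier "festival".
Inside "mine carp bench": head "bench", modifier "mine carp".
Inside "mine carp": head "carp", modifier "mine".
Putting it together: [[cellar [summer stag]] [festival [[mine carp] bench]]].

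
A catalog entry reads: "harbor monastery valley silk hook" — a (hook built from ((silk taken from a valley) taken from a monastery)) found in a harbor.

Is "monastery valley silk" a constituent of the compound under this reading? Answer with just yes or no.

yes

The paraphrase groups the words so that "monastery valley silk" is one unit: it corresponds to a single parenthesized sub-phrase.
The full structure is [harbor [[monastery [valley silk]] hook]], in which [monastery valley silk] is a constituent.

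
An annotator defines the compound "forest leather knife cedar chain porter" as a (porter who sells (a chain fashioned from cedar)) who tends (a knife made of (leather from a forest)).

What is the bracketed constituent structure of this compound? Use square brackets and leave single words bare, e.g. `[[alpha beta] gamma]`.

The outermost head in the paraphrase is "porter" (specifically "cedar chain porter"), modified by "forest leather knife".
Inside "forest leather knife": head "knife", modifier "forest leather".
Inside "forest leather": head "leather", modifier "forest".
Inside "cedar chain porter": head "porter", modifier "cedar chain".
Inside "cedar chain": head "chain", modifier "cedar".
Putting it together: [[[forest leather] knife] [[cedar chain] porter]].

[[[forest leather] knife] [[cedar chain] porter]]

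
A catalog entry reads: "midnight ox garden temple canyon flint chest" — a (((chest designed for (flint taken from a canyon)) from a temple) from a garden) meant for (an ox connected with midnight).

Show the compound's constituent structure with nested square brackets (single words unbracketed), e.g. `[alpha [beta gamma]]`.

At the top level: head "chest" (specifically "garden temple canyon flint chest"); modifier "midnight ox".
Inside "midnight ox": head "ox", modifier "midnight".
Inside "garden temple canyon flint chest": head "chest" (specifically "temple canyon flint chest"), modifier "garden".
Inside "temple canyon flint chest": head "chest" (specifically "canyon flint chest"), modifier "temple".
Inside "canyon flint chest": head "chest", modifier "canyon flint".
Inside "canyon flint": head "flint", modifier "canyon".
Putting it together: [[midnight ox] [garden [temple [[canyon flint] chest]]]].

[[midnight ox] [garden [temple [[canyon flint] chest]]]]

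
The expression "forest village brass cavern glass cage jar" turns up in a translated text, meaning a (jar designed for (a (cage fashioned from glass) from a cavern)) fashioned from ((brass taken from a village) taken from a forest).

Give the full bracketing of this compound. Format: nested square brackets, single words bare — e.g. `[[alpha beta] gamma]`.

[[forest [village brass]] [[cavern [glass cage]] jar]]

The outermost head in the paraphrase is "jar" (specifically "cavern glass cage jar"), modified by "forest village brass".
Within "forest village brass", the head is "brass" (specifically "village brass") and the modifier is "forest".
Within "village brass", the head is "brass" and the modifier is "village".
Within "cavern glass cage jar", the head is "jar" and the modifier is "cavern glass cage".
Within "cavern glass cage", the head is "cage" (specifically "glass cage") and the modifier is "cavern".
Within "glass cage", the head is "cage" and the modifier is "glass".
So the structure is [[forest [village brass]] [[cavern [glass cage]] jar]].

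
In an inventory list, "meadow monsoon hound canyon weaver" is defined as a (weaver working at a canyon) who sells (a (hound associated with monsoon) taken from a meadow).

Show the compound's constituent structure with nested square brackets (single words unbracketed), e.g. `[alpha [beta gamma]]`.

[[meadow [monsoon hound]] [canyon weaver]]

Whole compound: head "weaver" (specifically "canyon weaver"), modifier "meadow monsoon hound".
Within "meadow monsoon hound", the head is "hound" (specifically "monsoon hound") and the modifier is "meadow".
Within "monsoon hound", the head is "hound" and the modifier is "monsoon".
Within "canyon weaver", the head is "weaver" and the modifier is "canyon".
So the structure is [[meadow [monsoon hound]] [canyon weaver]].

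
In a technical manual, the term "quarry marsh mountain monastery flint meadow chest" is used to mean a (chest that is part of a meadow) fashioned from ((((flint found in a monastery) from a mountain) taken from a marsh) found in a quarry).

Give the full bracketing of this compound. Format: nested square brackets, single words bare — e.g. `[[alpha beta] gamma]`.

At the top level: head "chest" (specifically "meadow chest"); modifier "quarry marsh mountain monastery flint".
"quarry marsh mountain monastery flint" → head "flint" (specifically "marsh mountain monastery flint"), modifier "quarry".
"marsh mountain monastery flint" → head "flint" (specifically "mountain monastery flint"), modifier "marsh".
"mountain monastery flint" → head "flint" (specifically "monastery flint"), modifier "mountain".
"monastery flint" → head "flint", modifier "monastery".
"meadow chest" → head "chest", modifier "meadow".
So the structure is [[quarry [marsh [mountain [monastery flint]]]] [meadow chest]].

[[quarry [marsh [mountain [monastery flint]]]] [meadow chest]]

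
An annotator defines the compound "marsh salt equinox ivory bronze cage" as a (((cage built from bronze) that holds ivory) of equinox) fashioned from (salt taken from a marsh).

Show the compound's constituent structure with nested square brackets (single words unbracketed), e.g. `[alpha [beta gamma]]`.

[[marsh salt] [equinox [ivory [bronze cage]]]]

At the top level: head "cage" (specifically "equinox ivory bronze cage"); modifier "marsh salt".
Inside "marsh salt": head "salt", modifier "marsh".
Inside "equinox ivory bronze cage": head "cage" (specifically "ivory bronze cage"), modifier "equinox".
Inside "ivory bronze cage": head "cage" (specifically "bronze cage"), modifier "ivory".
Inside "bronze cage": head "cage", modifier "bronze".
Putting it together: [[marsh salt] [equinox [ivory [bronze cage]]]].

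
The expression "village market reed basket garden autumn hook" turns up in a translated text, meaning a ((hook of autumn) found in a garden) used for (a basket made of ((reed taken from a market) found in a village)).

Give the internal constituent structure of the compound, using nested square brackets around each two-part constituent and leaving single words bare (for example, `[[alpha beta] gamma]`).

Whole compound: head "hook" (specifically "garden autumn hook"), modifier "village market reed basket".
Within "village market reed basket", the head is "basket" and the modifier is "village market reed".
Within "village market reed", the head is "reed" (specifically "market reed") and the modifier is "village".
Within "market reed", the head is "reed" and the modifier is "market".
Within "garden autumn hook", the head is "hook" (specifically "autumn hook") and the modifier is "garden".
Within "autumn hook", the head is "hook" and the modifier is "autumn".
Assembled: [[[village [market reed]] basket] [garden [autumn hook]]].

[[[village [market reed]] basket] [garden [autumn hook]]]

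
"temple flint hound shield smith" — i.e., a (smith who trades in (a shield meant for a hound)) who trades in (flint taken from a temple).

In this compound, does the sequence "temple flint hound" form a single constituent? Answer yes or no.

The top-level split is [temple flint] [hound shield smith]; the full structure is [[temple flint] [[hound shield] smith]].
"temple flint hound" straddles a constituent boundary, so it is not a single unit.

no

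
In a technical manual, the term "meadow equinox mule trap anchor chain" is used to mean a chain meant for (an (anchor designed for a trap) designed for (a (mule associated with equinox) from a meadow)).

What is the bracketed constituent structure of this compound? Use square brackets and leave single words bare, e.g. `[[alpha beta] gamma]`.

Whole compound: head "chain", modifier "meadow equinox mule trap anchor".
Within "meadow equinox mule trap anchor", the head is "anchor" (specifically "trap anchor") and the modifier is "meadow equinox mule".
Within "meadow equinox mule", the head is "mule" (specifically "equinox mule") and the modifier is "meadow".
Within "equinox mule", the head is "mule" and the modifier is "equinox".
Within "trap anchor", the head is "anchor" and the modifier is "trap".
Putting it together: [[[meadow [equinox mule]] [trap anchor]] chain].

[[[meadow [equinox mule]] [trap anchor]] chain]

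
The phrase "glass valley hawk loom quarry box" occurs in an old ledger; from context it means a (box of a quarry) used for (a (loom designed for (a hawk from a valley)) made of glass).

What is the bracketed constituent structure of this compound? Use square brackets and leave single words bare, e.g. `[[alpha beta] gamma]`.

Whole compound: head "box" (specifically "quarry box"), modifier "glass valley hawk loom".
Inside "glass valley hawk loom": head "loom" (specifically "valley hawk loom"), modifier "glass".
Inside "valley hawk loom": head "loom", modifier "valley hawk".
Inside "valley hawk": head "hawk", modifier "valley".
Inside "quarry box": head "box", modifier "quarry".
Putting it together: [[glass [[valley hawk] loom]] [quarry box]].

[[glass [[valley hawk] loom]] [quarry box]]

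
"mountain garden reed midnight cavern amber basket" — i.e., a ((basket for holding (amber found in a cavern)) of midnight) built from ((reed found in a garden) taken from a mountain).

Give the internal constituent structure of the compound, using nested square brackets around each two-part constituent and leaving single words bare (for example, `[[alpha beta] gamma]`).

Overall it is a kind of basket (specifically "midnight cavern amber basket"); the modifier is "mountain garden reed".
Inside "mountain garden reed": head "reed" (specifically "garden reed"), modifier "mountain".
Inside "garden reed": head "reed", modifier "garden".
Inside "midnight cavern amber basket": head "basket" (specifically "cavern amber basket"), modifier "midnight".
Inside "cavern amber basket": head "basket", modifier "cavern amber".
Inside "cavern amber": head "amber", modifier "cavern".
Putting it together: [[mountain [garden reed]] [midnight [[cavern amber] basket]]].

[[mountain [garden reed]] [midnight [[cavern amber] basket]]]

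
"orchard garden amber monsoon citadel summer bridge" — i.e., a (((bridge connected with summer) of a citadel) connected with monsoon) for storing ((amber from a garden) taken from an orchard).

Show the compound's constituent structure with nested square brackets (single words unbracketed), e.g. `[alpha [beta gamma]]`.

Whole compound: head "bridge" (specifically "monsoon citadel summer bridge"), modifier "orchard garden amber".
Inside "orchard garden amber": head "amber" (specifically "garden amber"), modifier "orchard".
Inside "garden amber": head "amber", modifier "garden".
Inside "monsoon citadel summer bridge": head "bridge" (specifically "citadel summer bridge"), modifier "monsoon".
Inside "citadel summer bridge": head "bridge" (specifically "summer bridge"), modifier "citadel".
Inside "summer bridge": head "bridge", modifier "summer".
Assembled: [[orchard [garden amber]] [monsoon [citadel [summer bridge]]]].

[[orchard [garden amber]] [monsoon [citadel [summer bridge]]]]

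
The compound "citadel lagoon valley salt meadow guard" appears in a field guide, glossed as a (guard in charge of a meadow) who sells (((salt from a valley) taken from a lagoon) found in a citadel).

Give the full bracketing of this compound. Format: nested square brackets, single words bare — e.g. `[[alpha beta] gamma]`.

The outermost head in the paraphrase is "guard" (specifically "meadow guard"), modified by "citadel lagoon valley salt".
Inside "citadel lagoon valley salt": head "salt" (specifically "lagoon valley salt"), modifier "citadel".
Inside "lagoon valley salt": head "salt" (specifically "valley salt"), modifier "lagoon".
Inside "valley salt": head "salt", modifier "valley".
Inside "meadow guard": head "guard", modifier "meadow".
So the structure is [[citadel [lagoon [valley salt]]] [meadow guard]].

[[citadel [lagoon [valley salt]]] [meadow guard]]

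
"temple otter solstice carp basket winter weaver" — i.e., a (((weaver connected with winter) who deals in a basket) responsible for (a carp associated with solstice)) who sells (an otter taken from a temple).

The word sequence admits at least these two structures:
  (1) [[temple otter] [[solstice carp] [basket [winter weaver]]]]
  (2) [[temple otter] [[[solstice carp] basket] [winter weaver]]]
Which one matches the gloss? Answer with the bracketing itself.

[[temple otter] [[solstice carp] [basket [winter weaver]]]]

The paraphrase's head is the "weaver" part ("solstice carp basket winter weaver"); its modifier is "temple otter".
That top-level split, carried through the inner groups, gives [[temple otter] [[solstice carp] [basket [winter weaver]]]].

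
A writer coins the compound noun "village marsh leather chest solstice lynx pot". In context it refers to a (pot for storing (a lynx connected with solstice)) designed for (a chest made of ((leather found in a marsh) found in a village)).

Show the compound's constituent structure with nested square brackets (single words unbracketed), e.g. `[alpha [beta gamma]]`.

At the top level: head "pot" (specifically "solstice lynx pot"); modifier "village marsh leather chest".
Inside "village marsh leather chest": head "chest", modifier "village marsh leather".
Inside "village marsh leather": head "leather" (specifically "marsh leather"), modifier "village".
Inside "marsh leather": head "leather", modifier "marsh".
Inside "solstice lynx pot": head "pot", modifier "solstice lynx".
Inside "solstice lynx": head "lynx", modifier "solstice".
Assembled: [[[village [marsh leather]] chest] [[solstice lynx] pot]].

[[[village [marsh leather]] chest] [[solstice lynx] pot]]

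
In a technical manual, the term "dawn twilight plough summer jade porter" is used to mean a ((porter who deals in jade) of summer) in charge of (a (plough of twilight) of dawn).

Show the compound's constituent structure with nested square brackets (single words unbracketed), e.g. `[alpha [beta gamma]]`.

[[dawn [twilight plough]] [summer [jade porter]]]

Whole compound: head "porter" (specifically "summer jade porter"), modifier "dawn twilight plough".
"dawn twilight plough" → head "plough" (specifically "twilight plough"), modifier "dawn".
"twilight plough" → head "plough", modifier "twilight".
"summer jade porter" → head "porter" (specifically "jade porter"), modifier "summer".
"jade porter" → head "porter", modifier "jade".
So the structure is [[dawn [twilight plough]] [summer [jade porter]]].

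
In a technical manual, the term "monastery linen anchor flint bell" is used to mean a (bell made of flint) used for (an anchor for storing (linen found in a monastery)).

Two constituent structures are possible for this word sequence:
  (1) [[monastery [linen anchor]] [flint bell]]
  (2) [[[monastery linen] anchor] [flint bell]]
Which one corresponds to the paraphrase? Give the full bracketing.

[[[monastery linen] anchor] [flint bell]]

The paraphrase's head is the "bell" part ("flint bell"); its modifier is "monastery linen anchor".
That top-level split, carried through the inner groups, gives [[[monastery linen] anchor] [flint bell]].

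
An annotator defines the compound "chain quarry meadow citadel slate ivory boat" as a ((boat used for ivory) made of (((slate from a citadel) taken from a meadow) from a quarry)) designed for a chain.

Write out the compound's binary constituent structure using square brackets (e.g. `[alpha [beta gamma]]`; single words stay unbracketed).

The outermost head in the paraphrase is "boat" (specifically "quarry meadow citadel slate ivory boat"), modified by "chain".
Within "quarry meadow citadel slate ivory boat", the head is "boat" (specifically "ivory boat") and the modifier is "quarry meadow citadel slate".
Within "quarry meadow citadel slate", the head is "slate" (specifically "meadow citadel slate") and the modifier is "quarry".
Within "meadow citadel slate", the head is "slate" (specifically "citadel slate") and the modifier is "meadow".
Within "citadel slate", the head is "slate" and the modifier is "citadel".
Within "ivory boat", the head is "boat" and the modifier is "ivory".
So the structure is [chain [[quarry [meadow [citadel slate]]] [ivory boat]]].

[chain [[quarry [meadow [citadel slate]]] [ivory boat]]]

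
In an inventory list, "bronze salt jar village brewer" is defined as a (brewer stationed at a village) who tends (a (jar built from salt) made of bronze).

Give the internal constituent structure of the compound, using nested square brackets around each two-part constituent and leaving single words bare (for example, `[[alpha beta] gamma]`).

[[bronze [salt jar]] [village brewer]]

Whole compound: head "brewer" (specifically "village brewer"), modifier "bronze salt jar".
"bronze salt jar" → head "jar" (specifically "salt jar"), modifier "bronze".
"salt jar" → head "jar", modifier "salt".
"village brewer" → head "brewer", modifier "village".
Assembled: [[bronze [salt jar]] [village brewer]].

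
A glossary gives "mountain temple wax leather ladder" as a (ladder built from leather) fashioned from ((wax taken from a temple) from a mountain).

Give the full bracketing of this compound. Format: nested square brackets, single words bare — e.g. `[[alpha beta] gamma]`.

The outermost head in the paraphrase is "ladder" (specifically "leather ladder"), modified by "mountain temple wax".
Inside "mountain temple wax": head "wax" (specifically "temple wax"), modifier "mountain".
Inside "temple wax": head "wax", modifier "temple".
Inside "leather ladder": head "ladder", modifier "leather".
Putting it together: [[mountain [temple wax]] [leather ladder]].

[[mountain [temple wax]] [leather ladder]]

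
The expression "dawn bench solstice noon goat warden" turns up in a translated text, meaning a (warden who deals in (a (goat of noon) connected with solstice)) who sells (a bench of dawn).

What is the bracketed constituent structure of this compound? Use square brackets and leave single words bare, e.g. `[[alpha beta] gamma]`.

[[dawn bench] [[solstice [noon goat]] warden]]

Whole compound: head "warden" (specifically "solstice noon goat warden"), modifier "dawn bench".
Inside "dawn bench": head "bench", modifier "dawn".
Inside "solstice noon goat warden": head "warden", modifier "solstice noon goat".
Inside "solstice noon goat": head "goat" (specifically "noon goat"), modifier "solstice".
Inside "noon goat": head "goat", modifier "noon".
So the structure is [[dawn bench] [[solstice [noon goat]] warden]].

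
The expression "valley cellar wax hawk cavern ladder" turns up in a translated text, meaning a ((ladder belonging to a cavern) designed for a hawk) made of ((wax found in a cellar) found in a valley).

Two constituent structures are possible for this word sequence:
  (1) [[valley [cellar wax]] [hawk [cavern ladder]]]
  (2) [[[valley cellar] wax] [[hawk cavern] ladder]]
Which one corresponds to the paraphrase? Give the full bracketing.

The paraphrase's head is the "ladder" part ("hawk cavern ladder"); its modifier is "valley cellar wax".
That top-level split, carried through the inner groups, gives [[valley [cellar wax]] [hawk [cavern ladder]]].

[[valley [cellar wax]] [hawk [cavern ladder]]]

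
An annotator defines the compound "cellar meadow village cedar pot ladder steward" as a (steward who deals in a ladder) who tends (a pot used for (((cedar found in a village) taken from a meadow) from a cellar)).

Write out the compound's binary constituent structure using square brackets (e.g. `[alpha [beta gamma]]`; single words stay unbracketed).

[[[cellar [meadow [village cedar]]] pot] [ladder steward]]

Overall it is a kind of steward (specifically "ladder steward"); the modifier is "cellar meadow village cedar pot".
Within "cellar meadow village cedar pot", the head is "pot" and the modifier is "cellar meadow village cedar".
Within "cellar meadow village cedar", the head is "cedar" (specifically "meadow village cedar") and the modifier is "cellar".
Within "meadow village cedar", the head is "cedar" (specifically "village cedar") and the modifier is "meadow".
Within "village cedar", the head is "cedar" and the modifier is "village".
Within "ladder steward", the head is "steward" and the modifier is "ladder".
Putting it together: [[[cellar [meadow [village cedar]]] pot] [ladder steward]].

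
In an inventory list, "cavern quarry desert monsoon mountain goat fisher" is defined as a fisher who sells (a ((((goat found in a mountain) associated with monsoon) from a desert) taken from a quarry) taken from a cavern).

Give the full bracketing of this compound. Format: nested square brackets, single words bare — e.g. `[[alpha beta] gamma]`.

[[cavern [quarry [desert [monsoon [mountain goat]]]]] fisher]

At the top level: head "fisher"; modifier "cavern quarry desert monsoon mountain goat".
"cavern quarry desert monsoon mountain goat" → head "goat" (specifically "quarry desert monsoon mountain goat"), modifier "cavern".
"quarry desert monsoon mountain goat" → head "goat" (specifically "desert monsoon mountain goat"), modifier "quarry".
"desert monsoon mountain goat" → head "goat" (specifically "monsoon mountain goat"), modifier "desert".
"monsoon mountain goat" → head "goat" (specifically "mountain goat"), modifier "monsoon".
"mountain goat" → head "goat", modifier "mountain".
Putting it together: [[cavern [quarry [desert [monsoon [mountain goat]]]]] fisher].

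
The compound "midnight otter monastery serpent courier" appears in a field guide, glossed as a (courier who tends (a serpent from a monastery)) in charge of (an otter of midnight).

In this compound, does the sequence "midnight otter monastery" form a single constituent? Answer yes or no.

no

The top-level split is [midnight otter] [monastery serpent courier]; the full structure is [[midnight otter] [[monastery serpent] courier]].
"midnight otter monastery" straddles a constituent boundary, so it is not a single unit.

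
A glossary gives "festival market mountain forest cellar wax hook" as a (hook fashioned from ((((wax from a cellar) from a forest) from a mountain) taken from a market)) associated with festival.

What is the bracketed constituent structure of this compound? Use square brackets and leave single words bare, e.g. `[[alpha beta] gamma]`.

Overall it is a kind of hook (specifically "market mountain forest cellar wax hook"); the modifier is "festival".
Inside "market mountain forest cellar wax hook": head "hook", modifier "market mountain forest cellar wax".
Inside "market mountain forest cellar wax": head "wax" (specifically "mountain forest cellar wax"), modifier "market".
Inside "mountain forest cellar wax": head "wax" (specifically "forest cellar wax"), modifier "mountain".
Inside "forest cellar wax": head "wax" (specifically "cellar wax"), modifier "forest".
Inside "cellar wax": head "wax", modifier "cellar".
Assembled: [festival [[market [mountain [forest [cellar wax]]]] hook]].

[festival [[market [mountain [forest [cellar wax]]]] hook]]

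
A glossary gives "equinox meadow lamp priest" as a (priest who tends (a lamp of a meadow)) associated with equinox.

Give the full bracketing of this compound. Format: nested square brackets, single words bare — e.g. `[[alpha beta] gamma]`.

Overall it is a kind of priest (specifically "meadow lamp priest"); the modifier is "equinox".
Inside "meadow lamp priest": head "priest", modifier "meadow lamp".
Inside "meadow lamp": head "lamp", modifier "meadow".
So the structure is [equinox [[meadow lamp] priest]].

[equinox [[meadow lamp] priest]]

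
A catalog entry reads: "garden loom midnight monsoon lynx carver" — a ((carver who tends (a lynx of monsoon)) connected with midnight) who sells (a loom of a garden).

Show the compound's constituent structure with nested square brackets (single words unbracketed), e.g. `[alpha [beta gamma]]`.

The outermost head in the paraphrase is "carver" (specifically "midnight monsoon lynx carver"), modified by "garden loom".
Inside "garden loom": head "loom", modifier "garden".
Inside "midnight monsoon lynx carver": head "carver" (specifically "monsoon lynx carver"), modifier "midnight".
Inside "monsoon lynx carver": head "carver", modifier "monsoon lynx".
Inside "monsoon lynx": head "lynx", modifier "monsoon".
Putting it together: [[garden loom] [midnight [[monsoon lynx] carver]]].

[[garden loom] [midnight [[monsoon lynx] carver]]]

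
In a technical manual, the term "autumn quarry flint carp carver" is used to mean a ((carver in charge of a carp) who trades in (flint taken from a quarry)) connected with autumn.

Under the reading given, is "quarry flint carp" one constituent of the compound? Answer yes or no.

The top-level split is [autumn] [quarry flint carp carver]; the full structure is [autumn [[quarry flint] [carp carver]]].
"quarry flint carp" straddles a constituent boundary, so it is not a single unit.

no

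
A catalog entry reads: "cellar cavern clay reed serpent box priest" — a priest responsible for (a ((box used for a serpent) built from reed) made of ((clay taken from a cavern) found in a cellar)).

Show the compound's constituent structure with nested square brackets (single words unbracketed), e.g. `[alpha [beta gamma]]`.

[[[cellar [cavern clay]] [reed [serpent box]]] priest]

The outermost head in the paraphrase is "priest", modified by "cellar cavern clay reed serpent box".
Within "cellar cavern clay reed serpent box", the head is "box" (specifically "reed serpent box") and the modifier is "cellar cavern clay".
Within "cellar cavern clay", the head is "clay" (specifically "cavern clay") and the modifier is "cellar".
Within "cavern clay", the head is "clay" and the modifier is "cavern".
Within "reed serpent box", the head is "box" (specifically "serpent box") and the modifier is "reed".
Within "serpent box", the head is "box" and the modifier is "serpent".
Putting it together: [[[cellar [cavern clay]] [reed [serpent box]]] priest].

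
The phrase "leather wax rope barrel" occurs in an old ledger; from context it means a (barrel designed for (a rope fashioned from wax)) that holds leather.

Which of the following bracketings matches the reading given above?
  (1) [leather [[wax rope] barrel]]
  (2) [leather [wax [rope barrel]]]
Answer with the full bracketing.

The paraphrase's head is the "barrel" part ("wax rope barrel"); its modifier is "leather".
That top-level split, carried through the inner groups, gives [leather [[wax rope] barrel]].

[leather [[wax rope] barrel]]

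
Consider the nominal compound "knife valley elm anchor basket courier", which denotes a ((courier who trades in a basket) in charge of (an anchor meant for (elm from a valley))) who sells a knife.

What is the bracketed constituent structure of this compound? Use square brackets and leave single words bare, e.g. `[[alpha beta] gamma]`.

The outermost head in the paraphrase is "courier" (specifically "valley elm anchor basket courier"), modified by "knife".
"valley elm anchor basket courier" → head "courier" (specifically "basket courier"), modifier "valley elm anchor".
"valley elm anchor" → head "anchor", modifier "valley elm".
"valley elm" → head "elm", modifier "valley".
"basket courier" → head "courier", modifier "basket".
Putting it together: [knife [[[valley elm] anchor] [basket courier]]].

[knife [[[valley elm] anchor] [basket courier]]]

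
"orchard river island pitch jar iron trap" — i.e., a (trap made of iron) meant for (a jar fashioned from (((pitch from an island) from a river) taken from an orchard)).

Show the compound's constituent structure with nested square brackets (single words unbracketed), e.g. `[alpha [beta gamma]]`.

Whole compound: head "trap" (specifically "iron trap"), modifier "orchard river island pitch jar".
"orchard river island pitch jar" → head "jar", modifier "orchard river island pitch".
"orchard river island pitch" → head "pitch" (specifically "river island pitch"), modifier "orchard".
"river island pitch" → head "pitch" (specifically "island pitch"), modifier "river".
"island pitch" → head "pitch", modifier "island".
"iron trap" → head "trap", modifier "iron".
Assembled: [[[orchard [river [island pitch]]] jar] [iron trap]].

[[[orchard [river [island pitch]]] jar] [iron trap]]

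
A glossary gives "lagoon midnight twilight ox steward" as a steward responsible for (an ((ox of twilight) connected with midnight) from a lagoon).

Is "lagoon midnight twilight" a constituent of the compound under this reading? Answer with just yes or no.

no

The top-level split is [lagoon midnight twilight ox] [steward]; the full structure is [[lagoon [midnight [twilight ox]]] steward].
"lagoon midnight twilight" straddles a constituent boundary, so it is not a single unit.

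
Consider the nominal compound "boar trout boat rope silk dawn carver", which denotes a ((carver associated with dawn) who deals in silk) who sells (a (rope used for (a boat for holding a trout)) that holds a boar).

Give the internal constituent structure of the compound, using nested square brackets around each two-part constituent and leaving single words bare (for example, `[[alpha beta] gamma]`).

[[boar [[trout boat] rope]] [silk [dawn carver]]]

Overall it is a kind of carver (specifically "silk dawn carver"); the modifier is "boar trout boat rope".
"boar trout boat rope" → head "rope" (specifically "trout boat rope"), modifier "boar".
"trout boat rope" → head "rope", modifier "trout boat".
"trout boat" → head "boat", modifier "trout".
"silk dawn carver" → head "carver" (specifically "dawn carver"), modifier "silk".
"dawn carver" → head "carver", modifier "dawn".
Assembled: [[boar [[trout boat] rope]] [silk [dawn carver]]].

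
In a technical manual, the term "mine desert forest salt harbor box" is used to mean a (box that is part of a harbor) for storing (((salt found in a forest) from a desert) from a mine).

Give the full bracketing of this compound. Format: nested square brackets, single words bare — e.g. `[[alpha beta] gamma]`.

Overall it is a kind of box (specifically "harbor box"); the modifier is "mine desert forest salt".
Inside "mine desert forest salt": head "salt" (specifically "desert forest salt"), modifier "mine".
Inside "desert forest salt": head "salt" (specifically "forest salt"), modifier "desert".
Inside "forest salt": head "salt", modifier "forest".
Inside "harbor box": head "box", modifier "harbor".
Assembled: [[mine [desert [forest salt]]] [harbor box]].

[[mine [desert [forest salt]]] [harbor box]]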